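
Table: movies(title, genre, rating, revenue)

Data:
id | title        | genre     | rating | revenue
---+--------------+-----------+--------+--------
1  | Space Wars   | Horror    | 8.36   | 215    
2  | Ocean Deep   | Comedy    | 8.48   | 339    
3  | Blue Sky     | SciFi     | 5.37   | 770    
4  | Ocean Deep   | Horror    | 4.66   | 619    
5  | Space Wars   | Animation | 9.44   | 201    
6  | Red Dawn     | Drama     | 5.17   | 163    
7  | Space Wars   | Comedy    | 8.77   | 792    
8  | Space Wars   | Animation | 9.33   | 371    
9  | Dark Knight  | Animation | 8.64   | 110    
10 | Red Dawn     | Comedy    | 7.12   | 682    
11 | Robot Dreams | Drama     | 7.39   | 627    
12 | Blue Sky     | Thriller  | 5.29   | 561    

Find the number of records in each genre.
SELECT genre, COUNT(*) as count
FROM movies
GROUP BY genre

Result:
  Animation: 3
  Comedy: 3
  Drama: 2
  Horror: 2
  SciFi: 1
  Thriller: 1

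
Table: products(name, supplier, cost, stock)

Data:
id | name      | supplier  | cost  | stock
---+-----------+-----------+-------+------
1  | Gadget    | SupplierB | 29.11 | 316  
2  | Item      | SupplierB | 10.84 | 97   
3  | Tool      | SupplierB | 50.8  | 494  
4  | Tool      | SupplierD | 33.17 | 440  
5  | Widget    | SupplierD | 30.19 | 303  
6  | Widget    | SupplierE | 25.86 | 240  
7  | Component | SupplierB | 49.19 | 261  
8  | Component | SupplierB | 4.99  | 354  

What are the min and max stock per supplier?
SELECT supplier, MIN(stock), MAX(stock)
FROM products
GROUP BY supplier

Result:
  SupplierB: min=97, max=494
  SupplierD: min=303, max=440
  SupplierE: min=240, max=240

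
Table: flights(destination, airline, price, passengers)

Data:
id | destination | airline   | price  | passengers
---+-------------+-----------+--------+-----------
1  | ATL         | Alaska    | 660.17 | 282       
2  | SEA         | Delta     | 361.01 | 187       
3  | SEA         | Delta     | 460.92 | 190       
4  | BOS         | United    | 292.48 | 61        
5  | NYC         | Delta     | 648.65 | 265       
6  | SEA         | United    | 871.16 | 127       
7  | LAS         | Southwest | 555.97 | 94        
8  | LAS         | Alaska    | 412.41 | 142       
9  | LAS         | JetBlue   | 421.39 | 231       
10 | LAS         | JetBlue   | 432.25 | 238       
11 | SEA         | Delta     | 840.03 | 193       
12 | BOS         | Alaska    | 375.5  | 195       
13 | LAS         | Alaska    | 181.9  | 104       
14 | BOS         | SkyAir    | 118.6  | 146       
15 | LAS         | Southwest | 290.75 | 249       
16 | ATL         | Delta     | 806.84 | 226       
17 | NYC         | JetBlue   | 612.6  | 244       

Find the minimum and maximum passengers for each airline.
SELECT airline, MIN(passengers), MAX(passengers)
FROM flights
GROUP BY airline

Result:
  Alaska: min=104, max=282
  Delta: min=187, max=265
  JetBlue: min=231, max=244
  SkyAir: min=146, max=146
  Southwest: min=94, max=249
  United: min=61, max=127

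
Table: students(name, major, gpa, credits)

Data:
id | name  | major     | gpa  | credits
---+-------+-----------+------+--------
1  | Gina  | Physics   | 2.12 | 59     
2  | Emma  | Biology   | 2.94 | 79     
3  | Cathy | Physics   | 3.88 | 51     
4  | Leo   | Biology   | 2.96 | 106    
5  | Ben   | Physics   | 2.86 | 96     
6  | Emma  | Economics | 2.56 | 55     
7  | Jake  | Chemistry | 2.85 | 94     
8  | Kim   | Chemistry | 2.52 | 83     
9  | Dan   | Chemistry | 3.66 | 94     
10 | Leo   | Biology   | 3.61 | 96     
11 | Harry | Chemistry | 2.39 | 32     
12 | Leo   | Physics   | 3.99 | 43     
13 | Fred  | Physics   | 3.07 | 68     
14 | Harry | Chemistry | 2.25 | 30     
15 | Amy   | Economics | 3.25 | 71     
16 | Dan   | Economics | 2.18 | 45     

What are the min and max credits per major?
SELECT major, MIN(credits), MAX(credits)
FROM students
GROUP BY major

Result:
  Biology: min=79, max=106
  Chemistry: min=30, max=94
  Economics: min=45, max=71
  Physics: min=43, max=96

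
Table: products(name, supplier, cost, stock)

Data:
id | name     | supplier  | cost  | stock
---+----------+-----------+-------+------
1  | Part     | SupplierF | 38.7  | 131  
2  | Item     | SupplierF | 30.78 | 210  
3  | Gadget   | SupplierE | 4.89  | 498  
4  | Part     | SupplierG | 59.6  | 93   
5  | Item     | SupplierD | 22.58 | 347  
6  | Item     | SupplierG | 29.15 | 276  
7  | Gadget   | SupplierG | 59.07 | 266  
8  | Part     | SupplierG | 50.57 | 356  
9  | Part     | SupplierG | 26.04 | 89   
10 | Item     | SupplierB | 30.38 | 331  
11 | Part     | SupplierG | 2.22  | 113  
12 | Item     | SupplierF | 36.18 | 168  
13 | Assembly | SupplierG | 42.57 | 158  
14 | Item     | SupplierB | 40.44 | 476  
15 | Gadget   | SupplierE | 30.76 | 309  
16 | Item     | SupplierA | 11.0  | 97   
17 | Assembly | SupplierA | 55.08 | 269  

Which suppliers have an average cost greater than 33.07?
SELECT supplier, AVG(cost)
FROM products
GROUP BY supplier
HAVING AVG(cost) > 33.07

Result:
  SupplierB: avg=35.41
  SupplierF: avg=35.22
  SupplierG: avg=38.46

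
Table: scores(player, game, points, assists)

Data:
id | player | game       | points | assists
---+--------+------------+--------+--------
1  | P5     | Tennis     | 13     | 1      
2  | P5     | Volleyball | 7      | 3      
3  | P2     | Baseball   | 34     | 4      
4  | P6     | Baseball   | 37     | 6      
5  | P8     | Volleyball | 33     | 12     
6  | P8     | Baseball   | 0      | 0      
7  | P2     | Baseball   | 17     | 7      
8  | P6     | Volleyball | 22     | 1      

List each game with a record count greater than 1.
SELECT game, COUNT(*) as cnt
FROM scores
GROUP BY game
HAVING COUNT(*) > 1

Result:
  Baseball: 4
  Volleyball: 3

Note: HAVING filters groups after aggregation, WHERE filters rows before.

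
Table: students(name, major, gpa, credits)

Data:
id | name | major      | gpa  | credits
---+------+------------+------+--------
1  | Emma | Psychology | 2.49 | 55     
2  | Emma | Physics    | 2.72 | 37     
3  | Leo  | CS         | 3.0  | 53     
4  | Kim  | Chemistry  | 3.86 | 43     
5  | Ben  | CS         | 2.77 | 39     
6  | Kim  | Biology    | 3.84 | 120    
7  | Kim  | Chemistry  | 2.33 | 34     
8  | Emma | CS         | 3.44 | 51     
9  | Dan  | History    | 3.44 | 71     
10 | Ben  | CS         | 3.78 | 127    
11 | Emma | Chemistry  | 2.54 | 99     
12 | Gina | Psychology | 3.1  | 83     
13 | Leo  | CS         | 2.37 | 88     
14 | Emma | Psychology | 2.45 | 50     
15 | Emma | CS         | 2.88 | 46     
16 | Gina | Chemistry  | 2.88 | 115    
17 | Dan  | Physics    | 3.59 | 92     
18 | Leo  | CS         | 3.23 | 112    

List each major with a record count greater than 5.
SELECT major, COUNT(*) as cnt
FROM students
GROUP BY major
HAVING COUNT(*) > 5

Result:
  CS: 7

Note: HAVING filters groups after aggregation, WHERE filters rows before.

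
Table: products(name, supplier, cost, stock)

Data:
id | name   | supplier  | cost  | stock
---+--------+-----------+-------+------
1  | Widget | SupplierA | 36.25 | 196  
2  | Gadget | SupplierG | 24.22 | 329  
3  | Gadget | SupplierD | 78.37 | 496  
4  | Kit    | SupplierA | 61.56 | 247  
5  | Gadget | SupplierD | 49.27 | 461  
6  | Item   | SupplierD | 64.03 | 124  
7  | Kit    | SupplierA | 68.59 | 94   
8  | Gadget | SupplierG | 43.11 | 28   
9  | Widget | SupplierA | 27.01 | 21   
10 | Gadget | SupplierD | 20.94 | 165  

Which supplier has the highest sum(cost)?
SELECT supplier, SUM(cost) as val
FROM products
GROUP BY supplier
ORDER BY val DESC
LIMIT 1

Result: SupplierD with sum(cost) = 212.61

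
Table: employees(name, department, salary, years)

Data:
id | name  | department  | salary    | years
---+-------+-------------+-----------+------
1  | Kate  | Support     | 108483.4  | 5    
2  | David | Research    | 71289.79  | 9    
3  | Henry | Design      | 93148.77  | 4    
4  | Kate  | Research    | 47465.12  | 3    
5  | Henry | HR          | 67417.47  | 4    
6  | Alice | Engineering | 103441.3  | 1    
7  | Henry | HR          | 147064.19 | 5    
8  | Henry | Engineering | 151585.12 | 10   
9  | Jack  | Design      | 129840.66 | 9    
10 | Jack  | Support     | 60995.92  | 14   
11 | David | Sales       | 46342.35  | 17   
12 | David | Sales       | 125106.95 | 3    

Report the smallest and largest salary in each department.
SELECT department, MIN(salary), MAX(salary)
FROM employees
GROUP BY department

Result:
  Design: min=93148.77, max=129840.66
  Engineering: min=103441.30, max=151585.12
  HR: min=67417.47, max=147064.19
  Research: min=47465.12, max=71289.79
  Sales: min=46342.35, max=125106.95
  Support: min=60995.92, max=108483.40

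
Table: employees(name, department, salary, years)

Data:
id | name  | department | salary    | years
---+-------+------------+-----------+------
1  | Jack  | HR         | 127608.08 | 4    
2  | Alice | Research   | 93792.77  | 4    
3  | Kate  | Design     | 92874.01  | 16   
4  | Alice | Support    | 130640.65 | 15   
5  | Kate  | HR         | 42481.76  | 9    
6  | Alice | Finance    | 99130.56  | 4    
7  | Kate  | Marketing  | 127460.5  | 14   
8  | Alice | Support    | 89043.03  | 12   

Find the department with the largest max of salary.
SELECT department, MAX(salary) as val
FROM employees
GROUP BY department
ORDER BY val DESC
LIMIT 1

Result: Support with max(salary) = 130640.65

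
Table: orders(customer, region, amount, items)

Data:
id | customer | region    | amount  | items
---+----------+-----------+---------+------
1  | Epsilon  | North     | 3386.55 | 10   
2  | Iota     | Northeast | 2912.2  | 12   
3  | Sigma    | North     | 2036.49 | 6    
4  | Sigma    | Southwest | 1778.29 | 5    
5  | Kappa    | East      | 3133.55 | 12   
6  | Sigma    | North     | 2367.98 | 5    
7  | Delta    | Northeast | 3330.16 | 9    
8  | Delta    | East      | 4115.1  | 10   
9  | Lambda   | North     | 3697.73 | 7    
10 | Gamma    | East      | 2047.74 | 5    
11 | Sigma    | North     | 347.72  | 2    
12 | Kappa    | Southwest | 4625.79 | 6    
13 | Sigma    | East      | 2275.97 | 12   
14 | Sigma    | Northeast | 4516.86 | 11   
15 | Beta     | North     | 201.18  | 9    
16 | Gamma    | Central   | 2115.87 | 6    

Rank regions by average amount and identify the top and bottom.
SELECT region, AVG(amount)
FROM orders
GROUP BY region
ORDER BY AVG(amount)

All groups:
  North: 2006.28
  Central: 2115.87
  East: 2893.09
  Southwest: 3202.04
  Northeast: 3586.41

Highest: Northeast (3586.41)
Lowest: North (2006.28)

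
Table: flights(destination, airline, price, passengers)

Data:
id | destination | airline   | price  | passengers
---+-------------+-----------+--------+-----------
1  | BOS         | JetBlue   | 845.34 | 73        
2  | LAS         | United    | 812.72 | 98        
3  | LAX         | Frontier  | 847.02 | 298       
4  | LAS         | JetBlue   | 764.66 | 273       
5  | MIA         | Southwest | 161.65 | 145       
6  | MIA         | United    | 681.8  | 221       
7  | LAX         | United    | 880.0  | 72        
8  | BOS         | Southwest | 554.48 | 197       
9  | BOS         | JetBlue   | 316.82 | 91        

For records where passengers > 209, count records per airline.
SELECT airline, COUNT(*)
FROM flights
WHERE passengers > 209
GROUP BY airline

Note: WHERE filters rows before grouping.

Result:
  Frontier: 1
  JetBlue: 1
  United: 1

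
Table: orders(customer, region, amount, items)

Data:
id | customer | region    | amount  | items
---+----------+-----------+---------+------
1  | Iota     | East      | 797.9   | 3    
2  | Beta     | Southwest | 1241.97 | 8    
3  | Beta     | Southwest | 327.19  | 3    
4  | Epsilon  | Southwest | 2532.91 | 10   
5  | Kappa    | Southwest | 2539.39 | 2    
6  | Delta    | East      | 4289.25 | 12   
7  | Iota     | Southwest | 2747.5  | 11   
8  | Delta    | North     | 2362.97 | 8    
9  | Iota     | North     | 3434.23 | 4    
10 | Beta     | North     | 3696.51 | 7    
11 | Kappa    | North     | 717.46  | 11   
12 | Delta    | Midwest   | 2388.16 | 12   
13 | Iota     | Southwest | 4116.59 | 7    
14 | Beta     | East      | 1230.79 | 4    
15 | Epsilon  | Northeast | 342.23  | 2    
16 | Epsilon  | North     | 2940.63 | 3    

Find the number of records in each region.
SELECT region, COUNT(*) as count
FROM orders
GROUP BY region

Result:
  East: 3
  Midwest: 1
  North: 5
  Northeast: 1
  Southwest: 6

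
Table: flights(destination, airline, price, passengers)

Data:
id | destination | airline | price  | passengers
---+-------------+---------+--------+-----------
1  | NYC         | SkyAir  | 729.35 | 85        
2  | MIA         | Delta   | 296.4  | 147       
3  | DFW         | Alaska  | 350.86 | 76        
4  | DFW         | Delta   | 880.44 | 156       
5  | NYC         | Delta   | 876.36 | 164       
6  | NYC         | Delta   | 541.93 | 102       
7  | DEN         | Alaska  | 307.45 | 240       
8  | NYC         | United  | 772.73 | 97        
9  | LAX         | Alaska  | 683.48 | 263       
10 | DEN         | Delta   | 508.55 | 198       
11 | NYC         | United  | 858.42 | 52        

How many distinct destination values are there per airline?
SELECT airline, COUNT(DISTINCT destination)
FROM flights
GROUP BY airline

Result:
  Alaska: 3 distinct
  Delta: 4 distinct
  SkyAir: 1 distinct
  United: 1 distinct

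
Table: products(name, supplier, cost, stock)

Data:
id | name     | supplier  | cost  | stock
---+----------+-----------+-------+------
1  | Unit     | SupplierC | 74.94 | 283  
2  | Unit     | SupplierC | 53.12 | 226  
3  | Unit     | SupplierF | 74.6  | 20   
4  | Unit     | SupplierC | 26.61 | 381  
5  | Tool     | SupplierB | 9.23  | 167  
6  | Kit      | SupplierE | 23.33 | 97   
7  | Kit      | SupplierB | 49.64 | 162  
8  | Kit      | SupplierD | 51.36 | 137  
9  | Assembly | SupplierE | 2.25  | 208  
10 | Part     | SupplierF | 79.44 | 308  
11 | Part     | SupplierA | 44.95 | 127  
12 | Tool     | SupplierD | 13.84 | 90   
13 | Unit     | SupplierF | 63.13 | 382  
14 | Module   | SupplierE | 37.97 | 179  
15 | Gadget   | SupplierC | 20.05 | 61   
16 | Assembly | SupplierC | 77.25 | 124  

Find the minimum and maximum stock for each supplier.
SELECT supplier, MIN(stock), MAX(stock)
FROM products
GROUP BY supplier

Result:
  SupplierA: min=127, max=127
  SupplierB: min=162, max=167
  SupplierC: min=61, max=381
  SupplierD: min=90, max=137
  SupplierE: min=97, max=208
  SupplierF: min=20, max=382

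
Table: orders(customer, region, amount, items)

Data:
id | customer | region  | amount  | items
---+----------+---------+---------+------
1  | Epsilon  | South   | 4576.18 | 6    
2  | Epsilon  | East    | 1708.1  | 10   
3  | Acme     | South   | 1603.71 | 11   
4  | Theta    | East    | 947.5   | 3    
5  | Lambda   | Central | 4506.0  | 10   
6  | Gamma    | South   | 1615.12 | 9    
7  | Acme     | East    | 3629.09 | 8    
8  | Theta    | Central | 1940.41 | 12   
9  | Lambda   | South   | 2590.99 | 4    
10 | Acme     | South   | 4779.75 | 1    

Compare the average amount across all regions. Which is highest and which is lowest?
SELECT region, AVG(amount)
FROM orders
GROUP BY region
ORDER BY AVG(amount)

All groups:
  East: 2094.90
  South: 3033.15
  Central: 3223.21

Highest: Central (3223.21)
Lowest: East (2094.90)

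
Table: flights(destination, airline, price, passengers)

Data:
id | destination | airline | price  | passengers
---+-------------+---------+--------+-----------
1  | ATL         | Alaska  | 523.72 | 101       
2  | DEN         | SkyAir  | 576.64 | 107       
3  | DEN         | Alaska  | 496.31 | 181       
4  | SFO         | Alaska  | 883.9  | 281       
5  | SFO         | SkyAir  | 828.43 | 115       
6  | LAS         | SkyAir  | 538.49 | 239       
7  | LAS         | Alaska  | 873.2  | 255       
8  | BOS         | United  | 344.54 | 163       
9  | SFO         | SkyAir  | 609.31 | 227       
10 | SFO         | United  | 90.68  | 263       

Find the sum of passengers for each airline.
SELECT airline, SUM(passengers) as result
FROM flights
GROUP BY airline

Result:
  Alaska: 818
  SkyAir: 688
  United: 426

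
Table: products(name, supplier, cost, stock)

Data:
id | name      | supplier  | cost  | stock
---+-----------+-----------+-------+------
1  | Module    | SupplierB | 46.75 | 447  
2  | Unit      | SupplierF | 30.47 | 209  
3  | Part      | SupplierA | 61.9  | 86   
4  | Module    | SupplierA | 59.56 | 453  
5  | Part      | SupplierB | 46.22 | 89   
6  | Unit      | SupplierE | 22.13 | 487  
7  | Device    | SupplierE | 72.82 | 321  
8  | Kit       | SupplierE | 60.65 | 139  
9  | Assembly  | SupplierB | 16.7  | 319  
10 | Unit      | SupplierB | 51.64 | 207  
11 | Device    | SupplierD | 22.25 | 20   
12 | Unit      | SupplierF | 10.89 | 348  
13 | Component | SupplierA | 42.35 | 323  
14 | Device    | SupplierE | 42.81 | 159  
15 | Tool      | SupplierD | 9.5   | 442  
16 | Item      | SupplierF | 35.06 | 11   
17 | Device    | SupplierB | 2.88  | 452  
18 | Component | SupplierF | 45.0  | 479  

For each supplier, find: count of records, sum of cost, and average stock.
SELECT supplier,
       COUNT(*) as cnt,
       SUM(cost) as total_cost,
       AVG(stock) as avg_stock
FROM products
GROUP BY supplier

Result:
  SupplierA: 3 records, 163.81 total cost, 287.33 avg stock
  SupplierB: 5 records, 164.19 total cost, 302.80 avg stock
  SupplierD: 2 records, 31.75 total cost, 231.00 avg stock
  SupplierE: 4 records, 198.41 total cost, 276.50 avg stock
  SupplierF: 4 records, 121.42 total cost, 261.75 avg stock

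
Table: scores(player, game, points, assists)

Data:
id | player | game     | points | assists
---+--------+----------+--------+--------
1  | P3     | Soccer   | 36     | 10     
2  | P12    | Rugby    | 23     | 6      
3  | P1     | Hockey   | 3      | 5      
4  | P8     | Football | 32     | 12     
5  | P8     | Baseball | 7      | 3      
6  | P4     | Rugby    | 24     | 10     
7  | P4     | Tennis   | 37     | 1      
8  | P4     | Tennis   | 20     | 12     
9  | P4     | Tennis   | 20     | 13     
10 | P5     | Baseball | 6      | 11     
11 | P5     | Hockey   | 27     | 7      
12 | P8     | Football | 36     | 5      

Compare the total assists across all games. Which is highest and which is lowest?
SELECT game, SUM(assists)
FROM scores
GROUP BY game
ORDER BY SUM(assists)

All groups:
  Soccer: 10
  Hockey: 12
  Baseball: 14
  Rugby: 16
  Football: 17
  Tennis: 26

Highest: Tennis (26)
Lowest: Soccer (10)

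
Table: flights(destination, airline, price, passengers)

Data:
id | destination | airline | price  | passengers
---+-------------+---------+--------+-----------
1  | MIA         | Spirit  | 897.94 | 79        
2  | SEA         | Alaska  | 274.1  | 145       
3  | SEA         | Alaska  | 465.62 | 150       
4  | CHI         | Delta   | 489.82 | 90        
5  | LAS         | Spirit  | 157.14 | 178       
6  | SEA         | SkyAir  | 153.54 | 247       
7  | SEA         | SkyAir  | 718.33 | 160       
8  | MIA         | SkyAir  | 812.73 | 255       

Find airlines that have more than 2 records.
SELECT airline, COUNT(*) as cnt
FROM flights
GROUP BY airline
HAVING COUNT(*) > 2

Result:
  SkyAir: 3

Note: HAVING filters groups after aggregation, WHERE filters rows before.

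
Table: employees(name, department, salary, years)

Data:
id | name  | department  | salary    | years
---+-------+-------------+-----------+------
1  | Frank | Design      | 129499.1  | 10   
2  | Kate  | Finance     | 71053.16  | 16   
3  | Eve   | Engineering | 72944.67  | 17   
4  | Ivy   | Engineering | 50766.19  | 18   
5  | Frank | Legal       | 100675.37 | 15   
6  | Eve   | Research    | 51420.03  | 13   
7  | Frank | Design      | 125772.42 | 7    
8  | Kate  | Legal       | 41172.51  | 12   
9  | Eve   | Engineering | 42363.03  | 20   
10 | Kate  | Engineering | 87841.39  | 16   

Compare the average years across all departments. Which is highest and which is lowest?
SELECT department, AVG(years)
FROM employees
GROUP BY department
ORDER BY AVG(years)

All groups:
  Design: 8.50
  Research: 13.00
  Legal: 13.50
  Finance: 16.00
  Engineering: 17.75

Highest: Engineering (17.75)
Lowest: Design (8.50)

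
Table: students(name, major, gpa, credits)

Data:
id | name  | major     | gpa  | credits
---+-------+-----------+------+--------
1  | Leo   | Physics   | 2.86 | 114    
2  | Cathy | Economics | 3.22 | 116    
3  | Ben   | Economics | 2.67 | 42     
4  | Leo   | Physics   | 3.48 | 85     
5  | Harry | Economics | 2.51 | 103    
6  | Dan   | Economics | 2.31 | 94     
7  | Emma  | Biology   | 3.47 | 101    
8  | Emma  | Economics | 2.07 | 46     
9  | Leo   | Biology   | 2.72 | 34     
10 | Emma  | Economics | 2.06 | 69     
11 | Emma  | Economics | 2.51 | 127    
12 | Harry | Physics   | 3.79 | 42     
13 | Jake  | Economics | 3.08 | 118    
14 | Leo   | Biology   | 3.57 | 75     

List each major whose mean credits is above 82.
SELECT major, AVG(credits)
FROM students
GROUP BY major
HAVING AVG(credits) > 82

Result:
  Economics: avg=89.38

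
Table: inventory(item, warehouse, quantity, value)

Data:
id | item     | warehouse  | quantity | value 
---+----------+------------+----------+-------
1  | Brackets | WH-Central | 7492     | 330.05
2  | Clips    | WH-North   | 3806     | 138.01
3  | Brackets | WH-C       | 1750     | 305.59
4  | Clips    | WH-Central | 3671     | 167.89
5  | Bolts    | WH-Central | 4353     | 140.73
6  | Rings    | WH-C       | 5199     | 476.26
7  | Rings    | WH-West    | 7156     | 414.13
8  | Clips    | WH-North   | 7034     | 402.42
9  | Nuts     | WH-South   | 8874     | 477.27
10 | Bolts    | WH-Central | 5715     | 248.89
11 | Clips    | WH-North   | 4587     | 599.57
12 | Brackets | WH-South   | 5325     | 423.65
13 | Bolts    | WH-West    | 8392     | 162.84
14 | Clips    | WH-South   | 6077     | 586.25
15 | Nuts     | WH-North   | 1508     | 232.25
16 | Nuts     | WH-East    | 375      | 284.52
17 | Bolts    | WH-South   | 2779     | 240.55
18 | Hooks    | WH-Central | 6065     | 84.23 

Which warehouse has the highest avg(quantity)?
SELECT warehouse, AVG(quantity) as val
FROM inventory
GROUP BY warehouse
ORDER BY val DESC
LIMIT 1

Result: WH-West with avg(quantity) = 7774.00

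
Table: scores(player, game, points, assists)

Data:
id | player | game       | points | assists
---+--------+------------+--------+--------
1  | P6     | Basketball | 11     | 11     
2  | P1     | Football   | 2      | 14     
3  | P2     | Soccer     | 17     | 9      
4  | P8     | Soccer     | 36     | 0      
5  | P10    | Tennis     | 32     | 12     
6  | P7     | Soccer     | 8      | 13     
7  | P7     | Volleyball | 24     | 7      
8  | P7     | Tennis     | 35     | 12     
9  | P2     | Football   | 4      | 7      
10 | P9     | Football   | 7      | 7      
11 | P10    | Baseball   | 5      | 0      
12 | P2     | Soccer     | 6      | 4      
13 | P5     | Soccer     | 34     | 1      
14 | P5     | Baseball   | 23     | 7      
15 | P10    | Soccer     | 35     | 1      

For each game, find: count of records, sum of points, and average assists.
SELECT game,
       COUNT(*) as cnt,
       SUM(points) as total_points,
       AVG(assists) as avg_assists
FROM scores
GROUP BY game

Result:
  Baseball: 2 records, 28 total points, 3.50 avg assists
  Basketball: 1 records, 11 total points, 11.00 avg assists
  Football: 3 records, 13 total points, 9.33 avg assists
  Soccer: 6 records, 136 total points, 4.67 avg assists
  Tennis: 2 records, 67 total points, 12.00 avg assists
  Volleyball: 1 records, 24 total points, 7.00 avg assists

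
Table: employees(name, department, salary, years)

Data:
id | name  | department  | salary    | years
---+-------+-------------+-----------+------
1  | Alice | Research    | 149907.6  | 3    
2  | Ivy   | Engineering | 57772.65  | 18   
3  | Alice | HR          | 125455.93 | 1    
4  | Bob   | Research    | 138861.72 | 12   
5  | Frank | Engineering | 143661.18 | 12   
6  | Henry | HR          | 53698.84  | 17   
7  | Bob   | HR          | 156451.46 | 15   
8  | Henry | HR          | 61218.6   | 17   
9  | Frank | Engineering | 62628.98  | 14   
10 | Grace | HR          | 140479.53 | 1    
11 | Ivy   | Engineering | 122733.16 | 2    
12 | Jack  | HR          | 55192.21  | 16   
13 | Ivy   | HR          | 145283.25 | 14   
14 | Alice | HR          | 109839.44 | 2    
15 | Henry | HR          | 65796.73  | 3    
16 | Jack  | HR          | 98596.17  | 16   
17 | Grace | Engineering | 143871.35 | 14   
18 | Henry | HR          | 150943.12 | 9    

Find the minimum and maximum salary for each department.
SELECT department, MIN(salary), MAX(salary)
FROM employees
GROUP BY department

Result:
  Engineering: min=57772.65, max=143871.35
  HR: min=53698.84, max=156451.46
  Research: min=138861.72, max=149907.60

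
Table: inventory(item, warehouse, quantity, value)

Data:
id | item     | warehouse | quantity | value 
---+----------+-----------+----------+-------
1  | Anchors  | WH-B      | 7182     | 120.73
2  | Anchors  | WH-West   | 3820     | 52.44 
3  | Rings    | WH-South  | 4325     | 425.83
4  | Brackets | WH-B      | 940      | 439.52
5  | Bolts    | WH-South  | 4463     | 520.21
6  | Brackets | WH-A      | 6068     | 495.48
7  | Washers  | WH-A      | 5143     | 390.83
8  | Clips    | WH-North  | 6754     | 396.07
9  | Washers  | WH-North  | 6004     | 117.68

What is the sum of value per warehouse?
SELECT warehouse, SUM(value) as result
FROM inventory
GROUP BY warehouse

Result:
  WH-A: 886.31
  WH-B: 560.25
  WH-North: 513.75
  WH-South: 946.04
  WH-West: 52.44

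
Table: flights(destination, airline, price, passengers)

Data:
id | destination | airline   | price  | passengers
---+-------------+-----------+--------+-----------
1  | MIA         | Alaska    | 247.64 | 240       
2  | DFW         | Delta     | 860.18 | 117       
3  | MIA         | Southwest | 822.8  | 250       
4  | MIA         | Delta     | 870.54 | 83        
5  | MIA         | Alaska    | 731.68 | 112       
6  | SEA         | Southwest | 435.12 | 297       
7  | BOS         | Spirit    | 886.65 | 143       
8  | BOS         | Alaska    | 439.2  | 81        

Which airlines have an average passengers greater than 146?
SELECT airline, AVG(passengers)
FROM flights
GROUP BY airline
HAVING AVG(passengers) > 146

Result:
  Southwest: avg=273.50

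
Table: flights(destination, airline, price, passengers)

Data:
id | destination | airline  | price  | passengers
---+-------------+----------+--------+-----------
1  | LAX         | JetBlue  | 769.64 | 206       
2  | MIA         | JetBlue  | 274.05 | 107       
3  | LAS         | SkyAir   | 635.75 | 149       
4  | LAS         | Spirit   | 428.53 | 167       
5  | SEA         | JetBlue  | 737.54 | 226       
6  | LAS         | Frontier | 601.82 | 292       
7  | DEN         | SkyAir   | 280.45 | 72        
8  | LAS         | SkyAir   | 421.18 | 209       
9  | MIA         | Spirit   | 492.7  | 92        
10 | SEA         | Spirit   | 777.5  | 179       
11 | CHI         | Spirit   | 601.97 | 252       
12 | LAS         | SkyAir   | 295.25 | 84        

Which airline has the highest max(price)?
SELECT airline, MAX(price) as val
FROM flights
GROUP BY airline
ORDER BY val DESC
LIMIT 1

Result: Spirit with max(price) = 777.50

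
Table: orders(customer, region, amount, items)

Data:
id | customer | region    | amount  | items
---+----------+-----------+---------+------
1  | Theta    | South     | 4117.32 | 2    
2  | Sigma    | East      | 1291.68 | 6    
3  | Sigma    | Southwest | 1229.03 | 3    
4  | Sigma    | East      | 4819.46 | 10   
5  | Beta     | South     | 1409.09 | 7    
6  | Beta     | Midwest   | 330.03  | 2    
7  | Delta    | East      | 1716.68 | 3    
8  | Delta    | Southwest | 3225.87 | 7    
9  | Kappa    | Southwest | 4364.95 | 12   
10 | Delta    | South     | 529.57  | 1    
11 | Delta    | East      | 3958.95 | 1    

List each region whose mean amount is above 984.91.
SELECT region, AVG(amount)
FROM orders
GROUP BY region
HAVING AVG(amount) > 984.91

Result:
  East: avg=2946.69
  South: avg=2018.66
  Southwest: avg=2939.95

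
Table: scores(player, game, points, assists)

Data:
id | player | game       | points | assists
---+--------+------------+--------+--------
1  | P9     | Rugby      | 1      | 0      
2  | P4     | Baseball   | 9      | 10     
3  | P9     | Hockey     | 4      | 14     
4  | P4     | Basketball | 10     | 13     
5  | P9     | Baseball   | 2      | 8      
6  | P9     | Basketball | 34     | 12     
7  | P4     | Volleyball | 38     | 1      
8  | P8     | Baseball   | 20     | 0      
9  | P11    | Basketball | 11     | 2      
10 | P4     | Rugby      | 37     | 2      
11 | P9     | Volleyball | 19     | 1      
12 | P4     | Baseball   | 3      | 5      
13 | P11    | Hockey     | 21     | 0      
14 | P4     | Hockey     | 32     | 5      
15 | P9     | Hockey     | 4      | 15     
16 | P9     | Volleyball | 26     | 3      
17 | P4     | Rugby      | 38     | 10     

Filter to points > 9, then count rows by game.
SELECT game, COUNT(*)
FROM scores
WHERE points > 9
GROUP BY game

Note: WHERE filters rows before grouping.

Result:
  Baseball: 1
  Basketball: 3
  Hockey: 2
  Rugby: 2
  Volleyball: 3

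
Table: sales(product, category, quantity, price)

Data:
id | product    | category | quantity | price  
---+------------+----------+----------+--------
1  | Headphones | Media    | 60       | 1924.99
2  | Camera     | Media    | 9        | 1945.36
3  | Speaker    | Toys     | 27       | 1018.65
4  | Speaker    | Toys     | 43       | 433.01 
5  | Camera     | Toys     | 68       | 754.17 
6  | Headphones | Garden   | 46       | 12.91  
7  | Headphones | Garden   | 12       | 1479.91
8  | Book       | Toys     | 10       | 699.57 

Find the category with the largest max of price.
SELECT category, MAX(price) as val
FROM sales
GROUP BY category
ORDER BY val DESC
LIMIT 1

Result: Media with max(price) = 1945.36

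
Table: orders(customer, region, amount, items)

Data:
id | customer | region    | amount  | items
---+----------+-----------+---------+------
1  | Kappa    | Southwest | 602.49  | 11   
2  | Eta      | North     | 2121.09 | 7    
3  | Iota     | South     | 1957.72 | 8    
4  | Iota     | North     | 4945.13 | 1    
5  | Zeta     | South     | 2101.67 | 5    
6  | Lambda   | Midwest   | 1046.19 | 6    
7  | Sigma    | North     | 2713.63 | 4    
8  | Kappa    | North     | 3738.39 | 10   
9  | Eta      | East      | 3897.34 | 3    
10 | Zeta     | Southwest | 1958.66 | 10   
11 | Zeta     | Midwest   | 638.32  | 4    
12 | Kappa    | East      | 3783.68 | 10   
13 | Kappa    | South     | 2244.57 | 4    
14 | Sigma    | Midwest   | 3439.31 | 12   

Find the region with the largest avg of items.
SELECT region, AVG(items) as val
FROM orders
GROUP BY region
ORDER BY val DESC
LIMIT 1

Result: Southwest with avg(items) = 10.50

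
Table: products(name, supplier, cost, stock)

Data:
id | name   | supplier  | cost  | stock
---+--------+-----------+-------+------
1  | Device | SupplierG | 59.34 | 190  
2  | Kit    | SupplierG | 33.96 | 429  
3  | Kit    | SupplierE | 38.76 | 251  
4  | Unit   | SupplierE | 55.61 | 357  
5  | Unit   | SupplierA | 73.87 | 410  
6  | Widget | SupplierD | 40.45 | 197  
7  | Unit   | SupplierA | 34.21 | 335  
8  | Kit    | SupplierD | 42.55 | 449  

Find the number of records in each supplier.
SELECT supplier, COUNT(*) as count
FROM products
GROUP BY supplier

Result:
  SupplierA: 2
  SupplierD: 2
  SupplierE: 2
  SupplierG: 2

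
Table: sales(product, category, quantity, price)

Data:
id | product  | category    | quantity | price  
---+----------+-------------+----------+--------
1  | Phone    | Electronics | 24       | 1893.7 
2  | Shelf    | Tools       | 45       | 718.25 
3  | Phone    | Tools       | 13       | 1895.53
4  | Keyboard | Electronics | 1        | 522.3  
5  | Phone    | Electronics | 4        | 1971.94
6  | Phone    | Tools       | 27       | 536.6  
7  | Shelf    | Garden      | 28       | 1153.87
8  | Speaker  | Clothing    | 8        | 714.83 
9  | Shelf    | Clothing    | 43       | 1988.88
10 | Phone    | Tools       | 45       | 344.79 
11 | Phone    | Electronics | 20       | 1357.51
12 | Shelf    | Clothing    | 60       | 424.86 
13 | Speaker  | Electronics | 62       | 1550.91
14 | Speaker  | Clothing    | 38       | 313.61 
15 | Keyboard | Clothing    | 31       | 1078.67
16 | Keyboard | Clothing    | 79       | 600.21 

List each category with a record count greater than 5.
SELECT category, COUNT(*) as cnt
FROM sales
GROUP BY category
HAVING COUNT(*) > 5

Result:
  Clothing: 6

Note: HAVING filters groups after aggregation, WHERE filters rows before.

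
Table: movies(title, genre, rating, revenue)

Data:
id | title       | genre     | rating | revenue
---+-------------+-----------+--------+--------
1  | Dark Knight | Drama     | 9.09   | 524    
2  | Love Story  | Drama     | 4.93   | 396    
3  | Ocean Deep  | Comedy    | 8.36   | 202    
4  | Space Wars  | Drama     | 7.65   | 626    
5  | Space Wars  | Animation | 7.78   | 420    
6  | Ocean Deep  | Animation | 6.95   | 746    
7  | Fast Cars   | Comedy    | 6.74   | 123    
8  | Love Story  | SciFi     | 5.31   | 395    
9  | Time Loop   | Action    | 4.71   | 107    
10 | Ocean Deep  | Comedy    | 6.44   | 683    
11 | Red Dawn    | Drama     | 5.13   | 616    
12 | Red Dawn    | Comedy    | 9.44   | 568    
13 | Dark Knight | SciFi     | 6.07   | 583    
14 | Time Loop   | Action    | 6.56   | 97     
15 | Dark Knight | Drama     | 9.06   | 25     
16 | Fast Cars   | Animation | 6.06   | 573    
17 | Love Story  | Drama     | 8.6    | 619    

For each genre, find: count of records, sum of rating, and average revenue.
SELECT genre,
       COUNT(*) as cnt,
       SUM(rating) as total_rating,
       AVG(revenue) as avg_revenue
FROM movies
GROUP BY genre

Result:
  Action: 2 records, 11.27 total rating, 102.00 avg revenue
  Animation: 3 records, 20.79 total rating, 579.67 avg revenue
  Comedy: 4 records, 30.98 total rating, 394.00 avg revenue
  Drama: 6 records, 44.46 total rating, 467.67 avg revenue
  SciFi: 2 records, 11.38 total rating, 489.00 avg revenue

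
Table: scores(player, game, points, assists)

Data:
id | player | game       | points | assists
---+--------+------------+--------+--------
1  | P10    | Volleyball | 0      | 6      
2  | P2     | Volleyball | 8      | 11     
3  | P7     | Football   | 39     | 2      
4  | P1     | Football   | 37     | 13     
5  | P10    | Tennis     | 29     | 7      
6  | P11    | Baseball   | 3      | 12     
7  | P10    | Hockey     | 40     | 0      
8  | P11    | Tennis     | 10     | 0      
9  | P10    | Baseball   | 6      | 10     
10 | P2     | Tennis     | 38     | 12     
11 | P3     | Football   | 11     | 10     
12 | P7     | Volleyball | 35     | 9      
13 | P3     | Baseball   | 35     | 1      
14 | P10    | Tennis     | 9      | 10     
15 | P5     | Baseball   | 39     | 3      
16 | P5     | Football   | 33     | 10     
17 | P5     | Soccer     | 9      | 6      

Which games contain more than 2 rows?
SELECT game, COUNT(*) as cnt
FROM scores
GROUP BY game
HAVING COUNT(*) > 2

Result:
  Baseball: 4
  Football: 4
  Tennis: 4
  Volleyball: 3

Note: HAVING filters groups after aggregation, WHERE filters rows before.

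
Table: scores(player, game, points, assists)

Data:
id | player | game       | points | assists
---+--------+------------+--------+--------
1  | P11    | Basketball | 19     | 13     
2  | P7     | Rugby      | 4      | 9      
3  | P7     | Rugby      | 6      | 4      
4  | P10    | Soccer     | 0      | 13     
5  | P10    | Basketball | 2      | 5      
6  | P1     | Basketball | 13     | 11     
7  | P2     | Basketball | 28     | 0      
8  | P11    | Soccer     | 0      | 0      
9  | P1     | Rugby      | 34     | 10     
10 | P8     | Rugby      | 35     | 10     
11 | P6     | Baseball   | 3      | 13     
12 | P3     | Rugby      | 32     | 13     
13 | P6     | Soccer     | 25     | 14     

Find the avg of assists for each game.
SELECT game, AVG(assists) as result
FROM scores
GROUP BY game

Result:
  Baseball: 13.00
  Basketball: 7.25
  Rugby: 9.20
  Soccer: 9.00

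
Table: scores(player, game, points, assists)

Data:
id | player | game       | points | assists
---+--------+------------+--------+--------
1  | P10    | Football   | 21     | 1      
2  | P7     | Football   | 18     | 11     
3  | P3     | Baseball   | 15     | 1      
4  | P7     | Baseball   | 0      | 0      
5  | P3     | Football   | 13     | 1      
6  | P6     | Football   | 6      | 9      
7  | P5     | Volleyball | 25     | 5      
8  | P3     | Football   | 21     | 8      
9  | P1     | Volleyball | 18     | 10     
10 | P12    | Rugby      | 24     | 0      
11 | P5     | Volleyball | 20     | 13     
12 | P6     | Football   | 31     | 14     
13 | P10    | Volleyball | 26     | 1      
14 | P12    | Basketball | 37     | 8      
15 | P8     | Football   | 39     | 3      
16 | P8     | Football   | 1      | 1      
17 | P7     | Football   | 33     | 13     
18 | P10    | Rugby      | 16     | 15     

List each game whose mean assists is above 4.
SELECT game, AVG(assists)
FROM scores
GROUP BY game
HAVING AVG(assists) > 4

Result:
  Basketball: avg=8.00
  Football: avg=6.78
  Rugby: avg=7.50
  Volleyball: avg=7.25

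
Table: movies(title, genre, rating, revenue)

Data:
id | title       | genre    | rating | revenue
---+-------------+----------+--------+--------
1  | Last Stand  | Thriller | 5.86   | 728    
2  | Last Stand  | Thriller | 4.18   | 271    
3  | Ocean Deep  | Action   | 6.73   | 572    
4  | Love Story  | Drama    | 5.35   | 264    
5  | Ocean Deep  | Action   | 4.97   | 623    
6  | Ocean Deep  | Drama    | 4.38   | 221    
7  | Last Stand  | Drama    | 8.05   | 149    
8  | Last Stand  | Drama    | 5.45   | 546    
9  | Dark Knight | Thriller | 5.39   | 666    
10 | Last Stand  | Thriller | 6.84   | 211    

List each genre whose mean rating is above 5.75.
SELECT genre, AVG(rating)
FROM movies
GROUP BY genre
HAVING AVG(rating) > 5.75

Result:
  Action: avg=5.85
  Drama: avg=5.81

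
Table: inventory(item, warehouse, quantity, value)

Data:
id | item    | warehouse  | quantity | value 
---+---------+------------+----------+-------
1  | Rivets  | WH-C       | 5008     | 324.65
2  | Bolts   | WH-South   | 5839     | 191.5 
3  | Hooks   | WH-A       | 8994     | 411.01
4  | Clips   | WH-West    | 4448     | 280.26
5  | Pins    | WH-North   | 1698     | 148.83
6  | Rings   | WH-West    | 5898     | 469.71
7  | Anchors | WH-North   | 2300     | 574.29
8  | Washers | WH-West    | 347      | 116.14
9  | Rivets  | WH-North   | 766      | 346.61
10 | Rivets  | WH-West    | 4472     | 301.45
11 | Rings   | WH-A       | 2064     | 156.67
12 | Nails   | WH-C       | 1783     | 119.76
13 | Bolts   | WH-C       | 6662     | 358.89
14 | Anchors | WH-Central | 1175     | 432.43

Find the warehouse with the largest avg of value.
SELECT warehouse, AVG(value) as val
FROM inventory
GROUP BY warehouse
ORDER BY val DESC
LIMIT 1

Result: WH-Central with avg(value) = 432.43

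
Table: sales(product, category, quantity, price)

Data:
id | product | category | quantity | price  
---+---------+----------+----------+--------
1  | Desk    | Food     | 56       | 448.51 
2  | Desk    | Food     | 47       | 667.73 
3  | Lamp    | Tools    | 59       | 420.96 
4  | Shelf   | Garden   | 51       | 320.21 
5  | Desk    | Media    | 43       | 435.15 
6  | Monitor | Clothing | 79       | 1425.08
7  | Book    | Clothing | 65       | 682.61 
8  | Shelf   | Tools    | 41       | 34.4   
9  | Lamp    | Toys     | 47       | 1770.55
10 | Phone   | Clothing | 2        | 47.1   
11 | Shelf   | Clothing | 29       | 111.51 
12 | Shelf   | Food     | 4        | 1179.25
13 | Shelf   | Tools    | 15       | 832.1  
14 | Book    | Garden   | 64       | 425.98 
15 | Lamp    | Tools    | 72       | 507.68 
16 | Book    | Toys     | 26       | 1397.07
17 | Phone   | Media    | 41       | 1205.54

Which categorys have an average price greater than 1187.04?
SELECT category, AVG(price)
FROM sales
GROUP BY category
HAVING AVG(price) > 1187.04

Result:
  Toys: avg=1583.81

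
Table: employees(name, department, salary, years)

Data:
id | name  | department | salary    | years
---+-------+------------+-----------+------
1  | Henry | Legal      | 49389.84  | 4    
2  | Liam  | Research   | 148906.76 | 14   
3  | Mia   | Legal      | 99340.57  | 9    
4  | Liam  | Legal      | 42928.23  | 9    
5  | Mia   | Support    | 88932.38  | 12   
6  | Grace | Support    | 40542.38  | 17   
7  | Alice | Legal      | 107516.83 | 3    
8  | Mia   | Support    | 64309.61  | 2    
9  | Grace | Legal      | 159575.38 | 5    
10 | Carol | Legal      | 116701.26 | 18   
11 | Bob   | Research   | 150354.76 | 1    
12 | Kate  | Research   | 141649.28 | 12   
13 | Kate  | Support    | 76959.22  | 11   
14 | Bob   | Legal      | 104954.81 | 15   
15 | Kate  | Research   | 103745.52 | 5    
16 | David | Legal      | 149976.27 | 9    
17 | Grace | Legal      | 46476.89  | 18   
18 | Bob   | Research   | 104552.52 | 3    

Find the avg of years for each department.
SELECT department, AVG(years) as result
FROM employees
GROUP BY department

Result:
  Legal: 10.00
  Research: 7.00
  Support: 10.50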